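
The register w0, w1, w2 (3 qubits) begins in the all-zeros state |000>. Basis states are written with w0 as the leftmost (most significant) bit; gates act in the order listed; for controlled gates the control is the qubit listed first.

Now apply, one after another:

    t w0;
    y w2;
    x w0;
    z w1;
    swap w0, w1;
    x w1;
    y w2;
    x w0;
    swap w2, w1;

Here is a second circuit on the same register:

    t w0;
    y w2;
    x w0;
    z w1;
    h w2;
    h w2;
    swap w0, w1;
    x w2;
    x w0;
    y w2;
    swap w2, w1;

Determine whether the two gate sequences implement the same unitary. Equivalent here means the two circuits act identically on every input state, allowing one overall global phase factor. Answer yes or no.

No: there is an input state on which the two circuits produce genuinely different outputs (not merely differing by a phase).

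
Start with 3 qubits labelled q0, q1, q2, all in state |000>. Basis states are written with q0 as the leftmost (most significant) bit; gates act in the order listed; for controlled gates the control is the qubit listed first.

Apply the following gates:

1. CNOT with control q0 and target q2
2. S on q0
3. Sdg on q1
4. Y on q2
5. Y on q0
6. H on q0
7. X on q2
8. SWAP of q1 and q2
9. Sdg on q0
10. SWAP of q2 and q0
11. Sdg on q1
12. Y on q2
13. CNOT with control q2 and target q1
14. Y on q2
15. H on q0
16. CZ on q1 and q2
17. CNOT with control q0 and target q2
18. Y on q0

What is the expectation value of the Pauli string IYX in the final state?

The expectation value of IYX is -1.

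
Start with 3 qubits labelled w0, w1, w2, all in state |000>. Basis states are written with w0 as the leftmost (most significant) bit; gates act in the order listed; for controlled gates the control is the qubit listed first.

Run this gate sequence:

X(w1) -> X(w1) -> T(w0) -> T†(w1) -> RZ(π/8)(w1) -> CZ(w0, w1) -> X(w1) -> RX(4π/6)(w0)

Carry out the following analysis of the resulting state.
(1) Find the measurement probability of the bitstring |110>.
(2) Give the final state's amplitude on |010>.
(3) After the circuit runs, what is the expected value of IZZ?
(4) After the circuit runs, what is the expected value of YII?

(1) Outcome |110> occurs with probability 3/4. Key observation: the block from step 1 through step 2 cancels to the identity and can be dropped.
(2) The final state's coefficient on |010> equals -exp(15*I*pi/16)/2.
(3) The observable IZZ averages to -1.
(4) The observable YII averages to -sqrt(3)/2.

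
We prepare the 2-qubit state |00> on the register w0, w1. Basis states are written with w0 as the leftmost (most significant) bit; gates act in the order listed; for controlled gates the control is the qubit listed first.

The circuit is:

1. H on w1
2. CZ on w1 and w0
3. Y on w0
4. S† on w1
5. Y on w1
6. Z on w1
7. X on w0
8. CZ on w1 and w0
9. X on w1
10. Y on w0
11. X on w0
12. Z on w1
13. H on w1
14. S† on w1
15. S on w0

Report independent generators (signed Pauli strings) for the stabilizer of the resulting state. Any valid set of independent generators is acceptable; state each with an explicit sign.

The final state is stabilized by the group generated by -IX, +ZI; other independent generating sets are equally valid.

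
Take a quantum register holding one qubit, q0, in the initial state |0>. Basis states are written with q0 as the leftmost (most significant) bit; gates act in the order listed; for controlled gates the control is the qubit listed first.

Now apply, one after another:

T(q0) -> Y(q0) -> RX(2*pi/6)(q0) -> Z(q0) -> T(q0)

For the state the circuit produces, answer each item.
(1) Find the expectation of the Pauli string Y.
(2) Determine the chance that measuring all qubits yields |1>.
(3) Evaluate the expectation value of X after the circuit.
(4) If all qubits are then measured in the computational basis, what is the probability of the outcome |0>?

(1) The expectation value of Y is -sqrt(6)/4.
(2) Outcome |1> occurs with probability 3/4.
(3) The observable X averages to sqrt(6)/4.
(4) Outcome |0> occurs with probability 1/4.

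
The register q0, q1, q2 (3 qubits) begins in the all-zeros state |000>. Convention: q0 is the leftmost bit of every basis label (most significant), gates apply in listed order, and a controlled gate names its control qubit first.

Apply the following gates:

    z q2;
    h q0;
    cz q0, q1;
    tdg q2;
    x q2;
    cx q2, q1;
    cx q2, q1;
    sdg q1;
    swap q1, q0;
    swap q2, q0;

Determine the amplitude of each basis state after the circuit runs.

The final amplitudes are sqrt(2)/2 on |100>, sqrt(2)/2 on |110>, and 0 on every other basis state. Key observation: gates 6-7 undo each other exactly, leaving only the rest of the circuit to track.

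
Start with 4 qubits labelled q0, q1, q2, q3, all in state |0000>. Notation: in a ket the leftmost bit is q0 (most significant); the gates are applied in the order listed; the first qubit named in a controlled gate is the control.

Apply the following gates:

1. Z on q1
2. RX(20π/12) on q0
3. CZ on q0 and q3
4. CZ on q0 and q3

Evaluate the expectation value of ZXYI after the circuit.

The expectation value of ZXYI is 0. Key observation: the block from step 3 through step 4 cancels to the identity and can be dropped.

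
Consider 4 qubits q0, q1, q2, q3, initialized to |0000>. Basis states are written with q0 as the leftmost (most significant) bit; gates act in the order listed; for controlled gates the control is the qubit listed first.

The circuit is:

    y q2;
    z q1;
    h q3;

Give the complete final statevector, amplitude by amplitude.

After the circuit, the state carries amplitude sqrt(2)*I/2 on |0010>, sqrt(2)*I/2 on |0011>, and 0 on every other basis state.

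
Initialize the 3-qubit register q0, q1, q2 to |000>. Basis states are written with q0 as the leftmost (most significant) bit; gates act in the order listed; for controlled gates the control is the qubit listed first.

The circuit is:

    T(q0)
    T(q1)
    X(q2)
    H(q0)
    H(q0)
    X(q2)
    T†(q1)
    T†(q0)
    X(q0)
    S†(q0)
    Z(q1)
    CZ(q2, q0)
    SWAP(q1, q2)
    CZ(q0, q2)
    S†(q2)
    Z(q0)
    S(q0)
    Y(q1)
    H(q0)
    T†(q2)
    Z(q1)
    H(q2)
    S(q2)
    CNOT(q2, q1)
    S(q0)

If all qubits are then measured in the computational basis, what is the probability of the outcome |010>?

The probability of measuring |010> is 1/4.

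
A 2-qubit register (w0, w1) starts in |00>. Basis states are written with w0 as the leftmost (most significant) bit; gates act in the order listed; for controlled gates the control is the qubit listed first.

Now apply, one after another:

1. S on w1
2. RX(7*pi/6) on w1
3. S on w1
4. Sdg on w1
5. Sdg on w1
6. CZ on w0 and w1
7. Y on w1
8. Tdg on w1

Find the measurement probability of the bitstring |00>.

The probability of measuring |00> is sqrt(3)/4 + 1/2. Key observation: steps 3-4 multiply out to the identity, so the circuit reduces to the remaining gates.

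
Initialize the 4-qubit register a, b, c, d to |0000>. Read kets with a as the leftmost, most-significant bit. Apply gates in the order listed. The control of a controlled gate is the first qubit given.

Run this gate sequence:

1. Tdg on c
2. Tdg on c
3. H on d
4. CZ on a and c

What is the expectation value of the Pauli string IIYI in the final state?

The expectation value of IIYI is 0.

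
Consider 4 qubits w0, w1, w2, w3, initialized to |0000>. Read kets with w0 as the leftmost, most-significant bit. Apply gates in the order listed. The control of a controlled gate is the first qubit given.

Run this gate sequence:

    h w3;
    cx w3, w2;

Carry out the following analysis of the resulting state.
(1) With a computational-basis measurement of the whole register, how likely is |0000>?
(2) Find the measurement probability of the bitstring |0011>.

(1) Outcome |0000> occurs with probability 1/2.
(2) The probability of measuring |0011> is 1/2.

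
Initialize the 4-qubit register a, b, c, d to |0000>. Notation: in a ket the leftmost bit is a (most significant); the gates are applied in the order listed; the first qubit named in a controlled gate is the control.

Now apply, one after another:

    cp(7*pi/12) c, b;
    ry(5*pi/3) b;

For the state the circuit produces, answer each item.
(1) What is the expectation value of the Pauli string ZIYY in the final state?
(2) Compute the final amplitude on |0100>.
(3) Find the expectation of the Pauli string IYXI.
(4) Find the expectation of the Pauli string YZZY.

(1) The observable ZIYY averages to 0.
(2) |0100> carries amplitude 1/2 in the final state.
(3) The observable IYXI averages to 0.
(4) The observable YZZY averages to 0.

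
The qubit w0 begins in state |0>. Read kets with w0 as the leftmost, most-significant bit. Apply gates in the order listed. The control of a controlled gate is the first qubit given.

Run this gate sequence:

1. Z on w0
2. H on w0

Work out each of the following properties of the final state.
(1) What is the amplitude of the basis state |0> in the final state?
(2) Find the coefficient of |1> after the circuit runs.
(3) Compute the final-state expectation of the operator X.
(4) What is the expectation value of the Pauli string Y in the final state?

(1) |0> carries amplitude sqrt(2)/2 in the final state.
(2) The amplitude on |1> is sqrt(2)/2.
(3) The observable X averages to 1.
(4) In the final state, Y has expectation 0.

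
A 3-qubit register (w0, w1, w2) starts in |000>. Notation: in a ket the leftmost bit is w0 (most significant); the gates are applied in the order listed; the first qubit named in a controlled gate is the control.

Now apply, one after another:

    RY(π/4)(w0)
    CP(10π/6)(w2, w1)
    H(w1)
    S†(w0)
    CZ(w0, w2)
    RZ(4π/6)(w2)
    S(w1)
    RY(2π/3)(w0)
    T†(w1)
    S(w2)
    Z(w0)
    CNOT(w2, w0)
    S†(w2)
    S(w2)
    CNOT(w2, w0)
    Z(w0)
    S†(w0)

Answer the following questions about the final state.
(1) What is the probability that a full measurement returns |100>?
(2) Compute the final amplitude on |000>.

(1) Outcome |100> occurs with probability sqrt(2)/16 + 1/4. Key observation: steps 11-16 multiply out to the identity, so the circuit reduces to the remaining gates.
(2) The final state's coefficient on |000> equals -sqrt(2*sqrt(2) + 4)*exp(2*I*pi/3)/8 + sqrt(12 - 6*sqrt(2))*exp(I*pi/6)/8.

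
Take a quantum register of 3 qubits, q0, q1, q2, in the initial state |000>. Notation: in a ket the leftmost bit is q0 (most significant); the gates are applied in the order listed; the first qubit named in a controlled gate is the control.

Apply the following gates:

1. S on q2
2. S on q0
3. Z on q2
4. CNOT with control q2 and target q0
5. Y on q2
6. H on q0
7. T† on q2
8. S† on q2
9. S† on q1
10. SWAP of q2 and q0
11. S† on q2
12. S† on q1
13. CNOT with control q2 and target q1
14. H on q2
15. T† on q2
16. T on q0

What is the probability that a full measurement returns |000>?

Outcome |000> occurs with probability 0.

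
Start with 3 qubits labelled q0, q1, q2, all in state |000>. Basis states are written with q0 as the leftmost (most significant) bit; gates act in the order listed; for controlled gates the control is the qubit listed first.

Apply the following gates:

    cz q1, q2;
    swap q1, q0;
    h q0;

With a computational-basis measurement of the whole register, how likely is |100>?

The probability of measuring |100> is 1/2.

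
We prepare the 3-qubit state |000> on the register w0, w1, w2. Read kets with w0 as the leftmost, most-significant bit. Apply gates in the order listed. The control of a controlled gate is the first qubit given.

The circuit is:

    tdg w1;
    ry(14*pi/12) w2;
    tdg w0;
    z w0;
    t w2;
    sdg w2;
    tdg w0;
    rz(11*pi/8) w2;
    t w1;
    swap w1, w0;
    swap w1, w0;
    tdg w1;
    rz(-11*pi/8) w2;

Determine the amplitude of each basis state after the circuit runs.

After the circuit, the state carries amplitude -sqrt(6)/4 + sqrt(2)/4 on |000>, (-sqrt(6) - sqrt(2))*exp(3*I*pi/4)/4 on |001>, and 0 on every other basis state. Key observation: steps 8-13 multiply out to the identity, so the circuit reduces to the remaining gates.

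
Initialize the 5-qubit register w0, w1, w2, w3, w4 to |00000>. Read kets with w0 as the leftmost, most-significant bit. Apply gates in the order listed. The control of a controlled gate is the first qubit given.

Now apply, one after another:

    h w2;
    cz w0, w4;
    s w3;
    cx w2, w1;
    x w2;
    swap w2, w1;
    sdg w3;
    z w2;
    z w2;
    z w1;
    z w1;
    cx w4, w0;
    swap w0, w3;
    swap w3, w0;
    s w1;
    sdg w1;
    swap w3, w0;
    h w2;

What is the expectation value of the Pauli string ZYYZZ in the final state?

The expectation value of ZYYZZ is -1. Key observation: gates 14-17 undo each other exactly, leaving only the rest of the circuit to track.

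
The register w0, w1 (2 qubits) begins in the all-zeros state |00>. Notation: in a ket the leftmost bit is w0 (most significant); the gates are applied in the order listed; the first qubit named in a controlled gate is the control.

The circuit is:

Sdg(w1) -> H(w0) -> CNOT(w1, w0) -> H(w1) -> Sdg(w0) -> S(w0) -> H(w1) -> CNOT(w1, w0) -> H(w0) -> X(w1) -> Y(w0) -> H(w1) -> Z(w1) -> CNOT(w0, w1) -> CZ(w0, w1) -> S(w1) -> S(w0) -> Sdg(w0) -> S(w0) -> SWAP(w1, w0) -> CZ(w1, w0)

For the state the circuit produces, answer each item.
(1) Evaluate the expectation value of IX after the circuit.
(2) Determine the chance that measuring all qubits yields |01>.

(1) The expectation value of IX is 0. Key observation: gates 2-9 undo each other exactly, leaving only the rest of the circuit to track.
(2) Outcome |01> occurs with probability 1/2.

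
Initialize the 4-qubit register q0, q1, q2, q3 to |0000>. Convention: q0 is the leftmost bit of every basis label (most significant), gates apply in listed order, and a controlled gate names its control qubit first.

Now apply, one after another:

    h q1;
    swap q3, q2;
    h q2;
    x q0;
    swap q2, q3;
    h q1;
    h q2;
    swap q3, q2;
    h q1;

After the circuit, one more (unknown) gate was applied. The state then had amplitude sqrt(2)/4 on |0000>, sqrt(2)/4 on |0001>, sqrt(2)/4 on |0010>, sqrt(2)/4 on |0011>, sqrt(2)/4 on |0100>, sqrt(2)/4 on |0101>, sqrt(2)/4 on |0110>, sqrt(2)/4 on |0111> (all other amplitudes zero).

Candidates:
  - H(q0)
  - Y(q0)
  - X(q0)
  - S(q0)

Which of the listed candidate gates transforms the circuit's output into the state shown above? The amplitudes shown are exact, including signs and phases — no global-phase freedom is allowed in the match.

The applied gate was X(q0).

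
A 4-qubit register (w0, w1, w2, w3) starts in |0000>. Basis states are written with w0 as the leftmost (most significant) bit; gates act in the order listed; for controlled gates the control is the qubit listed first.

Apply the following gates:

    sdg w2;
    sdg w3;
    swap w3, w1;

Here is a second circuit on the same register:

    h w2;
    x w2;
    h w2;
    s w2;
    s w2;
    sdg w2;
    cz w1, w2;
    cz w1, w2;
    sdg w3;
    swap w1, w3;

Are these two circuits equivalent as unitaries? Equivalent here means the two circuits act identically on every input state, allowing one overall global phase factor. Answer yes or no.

Yes — the two circuits implement the same unitary up to a global phase.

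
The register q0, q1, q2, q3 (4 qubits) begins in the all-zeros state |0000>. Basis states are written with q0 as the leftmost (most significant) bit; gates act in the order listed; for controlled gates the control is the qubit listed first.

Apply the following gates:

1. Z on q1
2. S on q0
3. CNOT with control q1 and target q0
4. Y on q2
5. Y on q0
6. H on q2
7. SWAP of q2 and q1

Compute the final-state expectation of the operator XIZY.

The observable XIZY averages to 0.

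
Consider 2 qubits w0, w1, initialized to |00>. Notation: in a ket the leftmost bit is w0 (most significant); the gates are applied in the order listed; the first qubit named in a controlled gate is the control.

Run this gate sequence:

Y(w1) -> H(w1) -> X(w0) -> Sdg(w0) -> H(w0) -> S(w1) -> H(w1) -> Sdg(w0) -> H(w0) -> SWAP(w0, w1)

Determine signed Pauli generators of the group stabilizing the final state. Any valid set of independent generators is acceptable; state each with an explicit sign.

The final state is stabilized by the group generated by +YI, -IY; other independent generating sets are equally valid.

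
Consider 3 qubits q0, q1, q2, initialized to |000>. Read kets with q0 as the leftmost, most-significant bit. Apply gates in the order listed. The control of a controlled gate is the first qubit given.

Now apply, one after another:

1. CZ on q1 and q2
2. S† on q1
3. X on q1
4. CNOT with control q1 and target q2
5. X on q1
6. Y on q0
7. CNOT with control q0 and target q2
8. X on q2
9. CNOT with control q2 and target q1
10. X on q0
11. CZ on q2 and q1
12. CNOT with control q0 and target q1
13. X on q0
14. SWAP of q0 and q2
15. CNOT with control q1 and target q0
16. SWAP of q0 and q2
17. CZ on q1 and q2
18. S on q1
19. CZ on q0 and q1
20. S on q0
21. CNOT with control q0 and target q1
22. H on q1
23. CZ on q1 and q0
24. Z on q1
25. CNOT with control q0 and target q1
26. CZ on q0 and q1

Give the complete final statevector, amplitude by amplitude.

After the circuit, the state carries amplitude -sqrt(2)*I/2 on |100>, sqrt(2)*I/2 on |110>, and 0 on every other basis state.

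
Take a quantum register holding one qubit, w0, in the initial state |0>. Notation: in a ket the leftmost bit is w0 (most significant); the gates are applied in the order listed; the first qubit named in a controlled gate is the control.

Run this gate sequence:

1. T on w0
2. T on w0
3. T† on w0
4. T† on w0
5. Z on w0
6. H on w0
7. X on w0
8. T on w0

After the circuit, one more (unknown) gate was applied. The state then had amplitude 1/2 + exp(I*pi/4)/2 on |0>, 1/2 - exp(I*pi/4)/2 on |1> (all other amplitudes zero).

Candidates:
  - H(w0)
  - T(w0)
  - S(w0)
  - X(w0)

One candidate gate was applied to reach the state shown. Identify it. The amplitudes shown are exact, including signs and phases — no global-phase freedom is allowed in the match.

It was H(w0) that produced the state shown. Key observation: gates 1-4 undo each other exactly, leaving only the rest of the circuit to track.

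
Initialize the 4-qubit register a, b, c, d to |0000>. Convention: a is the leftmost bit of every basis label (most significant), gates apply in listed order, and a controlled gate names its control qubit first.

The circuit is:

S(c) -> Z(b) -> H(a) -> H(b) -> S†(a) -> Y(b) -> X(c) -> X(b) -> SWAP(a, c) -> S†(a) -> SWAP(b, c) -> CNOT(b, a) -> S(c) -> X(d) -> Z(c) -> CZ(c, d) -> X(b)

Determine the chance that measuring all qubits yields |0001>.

A full measurement returns |0001> with probability 1/4.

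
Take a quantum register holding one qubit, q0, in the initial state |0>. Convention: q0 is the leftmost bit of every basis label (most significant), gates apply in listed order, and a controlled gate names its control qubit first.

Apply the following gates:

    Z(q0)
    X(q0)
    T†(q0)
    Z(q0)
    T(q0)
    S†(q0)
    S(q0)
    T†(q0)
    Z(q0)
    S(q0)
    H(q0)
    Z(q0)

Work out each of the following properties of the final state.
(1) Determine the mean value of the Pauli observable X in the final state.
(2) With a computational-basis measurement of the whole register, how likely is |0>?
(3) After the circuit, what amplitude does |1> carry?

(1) In the final state, X has expectation 1. Key observation: the block from step 4 through step 9 cancels to the identity and can be dropped.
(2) Outcome |0> occurs with probability 1/2.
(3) |1> carries amplitude sqrt(2)*exp(I*pi/4)/2 in the final state.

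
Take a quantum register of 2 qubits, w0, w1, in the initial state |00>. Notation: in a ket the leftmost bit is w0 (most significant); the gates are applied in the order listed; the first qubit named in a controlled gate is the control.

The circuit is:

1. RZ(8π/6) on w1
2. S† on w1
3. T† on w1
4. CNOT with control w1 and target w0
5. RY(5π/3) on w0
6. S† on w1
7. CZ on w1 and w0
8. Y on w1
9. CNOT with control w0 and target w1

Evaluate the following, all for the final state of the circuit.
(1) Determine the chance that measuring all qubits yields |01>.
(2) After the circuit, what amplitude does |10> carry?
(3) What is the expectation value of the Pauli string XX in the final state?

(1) The probability of measuring |01> is 3/4.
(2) |10> carries amplitude -exp(5*I*pi/6)/2 in the final state.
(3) The expectation value of XX is -sqrt(3)/2.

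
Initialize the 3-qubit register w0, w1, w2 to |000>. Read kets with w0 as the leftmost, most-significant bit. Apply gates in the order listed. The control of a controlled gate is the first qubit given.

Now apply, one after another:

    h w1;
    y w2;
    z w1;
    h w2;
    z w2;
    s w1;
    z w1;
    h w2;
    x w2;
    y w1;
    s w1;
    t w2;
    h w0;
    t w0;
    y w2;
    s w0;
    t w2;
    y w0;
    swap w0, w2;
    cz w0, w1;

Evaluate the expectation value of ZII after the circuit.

The observable ZII averages to 1.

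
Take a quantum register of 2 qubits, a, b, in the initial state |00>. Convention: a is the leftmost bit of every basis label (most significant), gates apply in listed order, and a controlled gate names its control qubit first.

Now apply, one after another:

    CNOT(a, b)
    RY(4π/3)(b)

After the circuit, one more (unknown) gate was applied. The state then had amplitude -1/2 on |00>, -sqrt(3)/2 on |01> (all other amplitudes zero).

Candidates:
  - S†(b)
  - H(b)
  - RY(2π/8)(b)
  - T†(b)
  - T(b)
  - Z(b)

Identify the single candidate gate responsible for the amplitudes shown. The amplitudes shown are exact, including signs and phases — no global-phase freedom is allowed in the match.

The applied gate was Z(b).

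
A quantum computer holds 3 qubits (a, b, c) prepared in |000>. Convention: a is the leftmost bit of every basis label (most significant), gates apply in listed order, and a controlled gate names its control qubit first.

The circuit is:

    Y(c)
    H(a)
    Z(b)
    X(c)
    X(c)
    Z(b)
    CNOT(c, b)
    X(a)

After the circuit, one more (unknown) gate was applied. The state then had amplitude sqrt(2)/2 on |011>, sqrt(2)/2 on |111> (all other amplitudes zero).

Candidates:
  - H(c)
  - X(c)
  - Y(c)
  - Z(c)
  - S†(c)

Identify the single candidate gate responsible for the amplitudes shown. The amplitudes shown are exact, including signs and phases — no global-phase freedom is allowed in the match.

The applied gate was S†(c). Key observation: steps 3-6 multiply out to the identity, so the circuit reduces to the remaining gates.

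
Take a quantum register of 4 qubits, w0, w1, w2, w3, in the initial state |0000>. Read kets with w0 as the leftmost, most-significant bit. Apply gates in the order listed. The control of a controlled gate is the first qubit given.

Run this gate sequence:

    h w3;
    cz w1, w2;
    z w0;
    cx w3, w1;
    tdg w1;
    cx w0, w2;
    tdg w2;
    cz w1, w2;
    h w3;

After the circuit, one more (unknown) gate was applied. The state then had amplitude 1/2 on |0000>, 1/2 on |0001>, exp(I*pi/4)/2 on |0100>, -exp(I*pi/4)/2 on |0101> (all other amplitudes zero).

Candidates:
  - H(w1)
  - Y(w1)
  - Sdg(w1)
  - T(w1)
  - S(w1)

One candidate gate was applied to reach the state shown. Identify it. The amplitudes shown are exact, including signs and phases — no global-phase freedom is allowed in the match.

It was S(w1) that produced the state shown.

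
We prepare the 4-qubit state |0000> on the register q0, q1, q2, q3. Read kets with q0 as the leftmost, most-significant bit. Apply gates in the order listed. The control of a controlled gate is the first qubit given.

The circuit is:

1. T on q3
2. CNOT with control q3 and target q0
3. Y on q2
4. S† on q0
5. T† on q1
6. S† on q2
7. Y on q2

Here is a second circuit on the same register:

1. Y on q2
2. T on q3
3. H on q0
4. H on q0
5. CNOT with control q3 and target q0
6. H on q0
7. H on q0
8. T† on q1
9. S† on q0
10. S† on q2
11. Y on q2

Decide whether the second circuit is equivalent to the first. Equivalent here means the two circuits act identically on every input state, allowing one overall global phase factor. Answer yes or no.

Yes — the two circuits implement the same unitary up to a global phase.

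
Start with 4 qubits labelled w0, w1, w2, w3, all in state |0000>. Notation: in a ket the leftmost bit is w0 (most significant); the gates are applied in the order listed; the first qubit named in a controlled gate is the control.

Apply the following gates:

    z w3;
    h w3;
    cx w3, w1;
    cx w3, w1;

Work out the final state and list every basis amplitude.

The resulting statevector has amplitude sqrt(2)/2 on |0000>, sqrt(2)/2 on |0001>, and 0 on every other basis state. Key observation: the block from step 3 through step 4 cancels to the identity and can be dropped.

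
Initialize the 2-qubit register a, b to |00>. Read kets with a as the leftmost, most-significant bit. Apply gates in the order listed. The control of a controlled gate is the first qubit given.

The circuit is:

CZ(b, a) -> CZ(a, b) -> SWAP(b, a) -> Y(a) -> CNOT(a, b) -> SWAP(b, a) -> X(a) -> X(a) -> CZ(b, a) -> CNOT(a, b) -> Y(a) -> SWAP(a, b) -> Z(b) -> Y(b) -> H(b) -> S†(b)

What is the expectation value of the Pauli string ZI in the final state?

The observable ZI averages to 1. Key observation: gates 7-8 undo each other exactly, leaving only the rest of the circuit to track.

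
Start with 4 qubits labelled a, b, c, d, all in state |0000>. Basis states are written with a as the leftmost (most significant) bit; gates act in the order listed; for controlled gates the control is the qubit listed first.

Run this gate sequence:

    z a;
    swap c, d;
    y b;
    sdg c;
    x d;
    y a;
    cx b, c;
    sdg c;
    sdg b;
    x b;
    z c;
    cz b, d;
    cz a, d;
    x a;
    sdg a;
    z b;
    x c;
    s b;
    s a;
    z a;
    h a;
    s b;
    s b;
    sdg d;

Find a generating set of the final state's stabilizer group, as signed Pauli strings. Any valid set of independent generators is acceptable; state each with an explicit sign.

One valid set of independent stabilizer generators is +XIII, +IZII, +IIZI, -IIIZ (any independent generating set of the same group is equally correct).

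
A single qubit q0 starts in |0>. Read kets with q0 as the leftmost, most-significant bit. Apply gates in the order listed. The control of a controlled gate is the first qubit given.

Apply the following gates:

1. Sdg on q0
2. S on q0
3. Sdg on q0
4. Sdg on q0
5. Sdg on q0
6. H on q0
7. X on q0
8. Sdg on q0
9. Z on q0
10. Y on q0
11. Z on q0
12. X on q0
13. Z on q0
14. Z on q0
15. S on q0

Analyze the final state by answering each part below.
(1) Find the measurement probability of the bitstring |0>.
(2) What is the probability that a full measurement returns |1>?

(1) The probability of measuring |0> is 1/2.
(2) The probability of measuring |1> is 1/2.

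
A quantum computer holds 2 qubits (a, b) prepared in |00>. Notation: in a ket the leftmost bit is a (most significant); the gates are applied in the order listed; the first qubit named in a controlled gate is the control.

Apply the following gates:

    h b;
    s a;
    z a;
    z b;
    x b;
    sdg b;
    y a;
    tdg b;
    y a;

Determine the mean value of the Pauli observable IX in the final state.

The expectation value of IX is sqrt(2)/2.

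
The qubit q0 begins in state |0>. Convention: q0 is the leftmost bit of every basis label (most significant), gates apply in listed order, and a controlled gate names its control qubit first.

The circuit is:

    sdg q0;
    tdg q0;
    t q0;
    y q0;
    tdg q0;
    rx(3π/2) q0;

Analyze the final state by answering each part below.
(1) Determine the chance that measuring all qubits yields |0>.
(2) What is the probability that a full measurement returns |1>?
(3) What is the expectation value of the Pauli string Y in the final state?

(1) Outcome |0> occurs with probability 1/2.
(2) A full measurement returns |1> with probability 1/2.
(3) The observable Y averages to -1.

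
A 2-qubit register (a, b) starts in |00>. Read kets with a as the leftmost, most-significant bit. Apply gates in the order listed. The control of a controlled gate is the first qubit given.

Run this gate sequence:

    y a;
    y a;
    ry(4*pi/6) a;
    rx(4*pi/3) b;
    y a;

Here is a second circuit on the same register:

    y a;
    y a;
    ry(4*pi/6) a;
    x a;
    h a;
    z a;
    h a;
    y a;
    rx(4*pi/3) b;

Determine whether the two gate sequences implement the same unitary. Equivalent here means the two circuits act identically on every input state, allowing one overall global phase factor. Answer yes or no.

Yes: on every input state the two circuits agree up to one overall phase factor.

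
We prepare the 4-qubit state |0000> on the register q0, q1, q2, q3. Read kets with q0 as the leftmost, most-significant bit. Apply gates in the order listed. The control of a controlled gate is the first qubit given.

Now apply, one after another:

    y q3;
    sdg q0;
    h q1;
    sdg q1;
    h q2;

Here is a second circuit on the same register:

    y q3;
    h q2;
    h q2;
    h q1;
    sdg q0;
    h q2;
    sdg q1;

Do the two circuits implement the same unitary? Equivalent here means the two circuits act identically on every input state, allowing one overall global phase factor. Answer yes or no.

Yes — the two circuits implement the same unitary up to a global phase.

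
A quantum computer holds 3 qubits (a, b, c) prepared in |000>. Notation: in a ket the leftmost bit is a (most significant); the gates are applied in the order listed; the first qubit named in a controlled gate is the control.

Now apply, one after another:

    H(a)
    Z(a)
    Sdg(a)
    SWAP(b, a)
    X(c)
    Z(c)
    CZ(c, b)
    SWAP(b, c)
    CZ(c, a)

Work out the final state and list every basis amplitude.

The resulting statevector has amplitude -sqrt(2)/2 on |010>, sqrt(2)*I/2 on |011>, and 0 on every other basis state.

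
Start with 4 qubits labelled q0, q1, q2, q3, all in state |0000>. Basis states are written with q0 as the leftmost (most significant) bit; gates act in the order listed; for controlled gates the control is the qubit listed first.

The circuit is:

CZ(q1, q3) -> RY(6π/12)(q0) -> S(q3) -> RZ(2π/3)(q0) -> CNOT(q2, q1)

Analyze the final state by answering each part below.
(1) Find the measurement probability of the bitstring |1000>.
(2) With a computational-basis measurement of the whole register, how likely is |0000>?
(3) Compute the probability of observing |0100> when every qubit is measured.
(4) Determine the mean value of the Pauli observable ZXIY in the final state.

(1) A full measurement returns |1000> with probability 1/2.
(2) Outcome |0000> occurs with probability 1/2.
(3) The probability of measuring |0100> is 0.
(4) In the final state, ZXIY has expectation 0.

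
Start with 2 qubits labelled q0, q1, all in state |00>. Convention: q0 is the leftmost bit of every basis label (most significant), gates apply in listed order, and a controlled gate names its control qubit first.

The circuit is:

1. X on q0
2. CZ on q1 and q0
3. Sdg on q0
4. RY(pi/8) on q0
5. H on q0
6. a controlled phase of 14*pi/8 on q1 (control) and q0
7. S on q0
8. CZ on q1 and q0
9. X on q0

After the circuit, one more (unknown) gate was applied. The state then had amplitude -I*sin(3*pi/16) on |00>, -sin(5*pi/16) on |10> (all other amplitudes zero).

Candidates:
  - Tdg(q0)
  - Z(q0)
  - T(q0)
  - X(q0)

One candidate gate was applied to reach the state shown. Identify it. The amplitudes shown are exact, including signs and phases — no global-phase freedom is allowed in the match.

The unique candidate consistent with the amplitudes is X(q0).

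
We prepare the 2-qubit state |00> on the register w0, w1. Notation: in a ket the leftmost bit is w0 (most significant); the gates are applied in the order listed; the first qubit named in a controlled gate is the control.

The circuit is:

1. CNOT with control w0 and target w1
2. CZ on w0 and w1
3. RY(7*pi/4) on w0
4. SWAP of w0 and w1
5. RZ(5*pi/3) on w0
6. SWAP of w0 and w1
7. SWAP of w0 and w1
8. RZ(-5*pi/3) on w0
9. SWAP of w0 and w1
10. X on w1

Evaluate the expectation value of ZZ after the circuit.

The observable ZZ averages to -sqrt(2)/2. Key observation: the block from step 4 through step 9 cancels to the identity and can be dropped.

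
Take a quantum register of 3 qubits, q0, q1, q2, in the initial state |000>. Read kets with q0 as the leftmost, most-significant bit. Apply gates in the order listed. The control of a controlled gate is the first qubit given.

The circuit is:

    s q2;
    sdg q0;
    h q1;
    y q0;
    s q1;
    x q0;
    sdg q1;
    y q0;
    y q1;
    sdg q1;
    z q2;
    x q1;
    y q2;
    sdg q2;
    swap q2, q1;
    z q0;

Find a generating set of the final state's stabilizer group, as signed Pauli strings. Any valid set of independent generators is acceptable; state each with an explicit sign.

One valid set of independent stabilizer generators is -IIY, -ZII, -IZI (any independent generating set of the same group is equally correct).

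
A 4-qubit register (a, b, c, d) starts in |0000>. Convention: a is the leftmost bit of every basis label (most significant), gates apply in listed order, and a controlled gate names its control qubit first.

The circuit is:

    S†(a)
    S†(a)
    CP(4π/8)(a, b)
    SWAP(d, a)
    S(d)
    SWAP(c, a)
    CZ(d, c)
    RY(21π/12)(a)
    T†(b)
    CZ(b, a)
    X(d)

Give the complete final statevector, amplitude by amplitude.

The resulting statevector has amplitude -sqrt(sqrt(2) + 2)/2 on |0001>, sqrt(2 - sqrt(2))/2 on |1001>, and 0 on every other basis state.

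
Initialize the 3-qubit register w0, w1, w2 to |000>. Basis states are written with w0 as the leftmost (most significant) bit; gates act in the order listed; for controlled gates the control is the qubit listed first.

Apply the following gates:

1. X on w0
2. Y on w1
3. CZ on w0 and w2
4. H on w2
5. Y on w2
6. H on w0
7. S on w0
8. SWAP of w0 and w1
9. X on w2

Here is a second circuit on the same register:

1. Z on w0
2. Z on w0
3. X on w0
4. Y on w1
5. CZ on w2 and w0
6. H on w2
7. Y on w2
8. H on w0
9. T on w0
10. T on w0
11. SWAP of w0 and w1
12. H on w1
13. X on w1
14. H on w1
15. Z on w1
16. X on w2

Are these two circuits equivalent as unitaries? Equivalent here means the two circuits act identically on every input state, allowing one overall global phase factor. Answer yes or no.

Yes, they are equivalent — the unitaries differ by at most a global phase.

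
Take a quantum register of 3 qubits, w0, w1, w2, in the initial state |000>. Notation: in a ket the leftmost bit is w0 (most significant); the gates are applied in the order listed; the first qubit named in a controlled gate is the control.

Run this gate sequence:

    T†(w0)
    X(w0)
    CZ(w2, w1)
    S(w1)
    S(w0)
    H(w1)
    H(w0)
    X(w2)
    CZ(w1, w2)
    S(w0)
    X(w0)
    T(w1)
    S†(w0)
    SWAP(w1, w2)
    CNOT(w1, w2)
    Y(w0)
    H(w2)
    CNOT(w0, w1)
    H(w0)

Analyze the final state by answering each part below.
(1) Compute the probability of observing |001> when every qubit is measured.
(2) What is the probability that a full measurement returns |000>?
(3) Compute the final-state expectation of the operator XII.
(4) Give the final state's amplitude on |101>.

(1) A full measurement returns |001> with probability sqrt(2)/16 + 1/8.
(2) Outcome |000> occurs with probability 1/8 - sqrt(2)/16.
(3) The expectation value of XII is 0.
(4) |101> carries amplitude exp(3*I*pi/4)/4 + I/4 in the final state.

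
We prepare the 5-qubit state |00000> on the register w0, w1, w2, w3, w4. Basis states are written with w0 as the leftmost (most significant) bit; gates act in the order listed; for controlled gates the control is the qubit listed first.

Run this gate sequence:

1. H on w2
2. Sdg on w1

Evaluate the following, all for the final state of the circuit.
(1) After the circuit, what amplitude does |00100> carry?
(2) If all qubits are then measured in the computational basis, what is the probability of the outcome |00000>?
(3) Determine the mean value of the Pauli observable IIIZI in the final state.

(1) |00100> carries amplitude sqrt(2)/2 in the final state.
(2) A full measurement returns |00000> with probability 1/2.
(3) The expectation value of IIIZI is 1.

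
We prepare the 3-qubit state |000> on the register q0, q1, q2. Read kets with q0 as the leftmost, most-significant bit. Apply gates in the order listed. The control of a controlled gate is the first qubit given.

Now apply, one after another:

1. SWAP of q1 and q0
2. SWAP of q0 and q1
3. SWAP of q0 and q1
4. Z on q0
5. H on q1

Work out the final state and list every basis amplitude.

The resulting statevector has amplitude sqrt(2)/2 on |000>, sqrt(2)/2 on |010>, and 0 on every other basis state. Key observation: steps 2-3 multiply out to the identity, so the circuit reduces to the remaining gates.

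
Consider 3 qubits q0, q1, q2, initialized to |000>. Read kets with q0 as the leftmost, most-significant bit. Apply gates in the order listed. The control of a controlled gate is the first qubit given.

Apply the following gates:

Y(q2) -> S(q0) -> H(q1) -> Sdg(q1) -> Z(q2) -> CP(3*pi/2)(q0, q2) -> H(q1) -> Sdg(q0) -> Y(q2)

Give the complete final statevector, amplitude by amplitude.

After the circuit, the state carries amplitude -1/2 + I/2 on |000>, -1/2 - I/2 on |010>, and 0 on every other basis state.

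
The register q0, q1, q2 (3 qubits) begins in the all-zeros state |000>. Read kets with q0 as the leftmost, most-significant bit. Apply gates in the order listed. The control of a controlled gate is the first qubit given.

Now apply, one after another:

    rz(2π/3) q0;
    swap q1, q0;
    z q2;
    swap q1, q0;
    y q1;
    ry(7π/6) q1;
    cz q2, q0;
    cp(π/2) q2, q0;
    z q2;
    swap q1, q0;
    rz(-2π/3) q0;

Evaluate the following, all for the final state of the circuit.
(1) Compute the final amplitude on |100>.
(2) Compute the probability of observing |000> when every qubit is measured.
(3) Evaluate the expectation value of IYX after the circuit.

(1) The final state's coefficient on |100> equals (-sqrt(2) + sqrt(6))*exp(5*I*pi/6)/4.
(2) Outcome |000> occurs with probability sqrt(3)/4 + 1/2.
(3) The observable IYX averages to 0.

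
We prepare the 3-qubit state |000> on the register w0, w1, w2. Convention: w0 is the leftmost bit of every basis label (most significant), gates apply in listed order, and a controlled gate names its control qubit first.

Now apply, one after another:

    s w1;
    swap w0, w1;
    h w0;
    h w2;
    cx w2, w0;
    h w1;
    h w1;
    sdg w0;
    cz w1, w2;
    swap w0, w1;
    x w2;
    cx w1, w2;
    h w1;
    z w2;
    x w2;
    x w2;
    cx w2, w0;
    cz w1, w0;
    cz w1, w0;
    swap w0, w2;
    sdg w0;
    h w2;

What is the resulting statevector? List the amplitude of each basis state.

The final amplitudes are 1/4 - I/4 on |000>, 1/4 - I/4 on |001>, 1/4 + I/4 on |010>, 1/4 + I/4 on |011>, 1/4 + I/4 on |100>, -1/4 - I/4 on |101>, -1/4 + I/4 on |110>, 1/4 - I/4 on |111>. Key observation: the block from step 18 through step 19 cancels to the identity and can be dropped.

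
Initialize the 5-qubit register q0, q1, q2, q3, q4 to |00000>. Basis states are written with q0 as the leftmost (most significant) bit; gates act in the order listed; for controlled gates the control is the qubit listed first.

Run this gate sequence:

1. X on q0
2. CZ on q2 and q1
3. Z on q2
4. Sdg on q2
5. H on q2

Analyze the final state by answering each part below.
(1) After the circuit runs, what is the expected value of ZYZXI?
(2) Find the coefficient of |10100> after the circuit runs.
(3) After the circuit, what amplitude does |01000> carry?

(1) The observable ZYZXI averages to 0.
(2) |10100> carries amplitude sqrt(2)/2 in the final state.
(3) |01000> carries amplitude 0 in the final state.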